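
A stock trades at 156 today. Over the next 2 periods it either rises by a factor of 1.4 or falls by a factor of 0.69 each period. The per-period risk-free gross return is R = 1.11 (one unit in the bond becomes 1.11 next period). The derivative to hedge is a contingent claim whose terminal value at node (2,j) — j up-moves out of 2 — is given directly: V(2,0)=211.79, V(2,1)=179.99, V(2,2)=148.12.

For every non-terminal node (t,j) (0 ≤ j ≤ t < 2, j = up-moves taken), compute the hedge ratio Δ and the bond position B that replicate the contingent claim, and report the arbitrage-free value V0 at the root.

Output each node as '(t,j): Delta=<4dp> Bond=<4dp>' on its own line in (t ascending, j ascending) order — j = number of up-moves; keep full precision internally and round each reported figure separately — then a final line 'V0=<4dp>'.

Under the risk-neutral measure, an up-move has probability p* = (R−d)/(u−d) = 0.5915 and values discount at R = 1.11.
At expiry t=2: V(2,0)=211.7900, V(2,1)=179.9900, V(2,2)=148.1200
Node (1,0) S=107.6400: V=(p*·179.9900+(1−p*)·211.7900)/1.11=173.8547; Δ=(179.9900−211.7900)/(150.6960−74.2716)=-0.4161; B=V−Δ·S=218.6434
Node (1,1) S=218.4000: V=(p*·148.1200+(1−p*)·179.9900)/1.11=145.1688; Δ=(148.1200−179.9900)/(305.7600−150.6960)=-0.2055; B=V−Δ·S=190.0561
Node (0,0) S=156.0000: V=(p*·145.1688+(1−p*)·173.8547)/1.11=141.3383; Δ=(145.1688−173.8547)/(218.4000−107.6400)=-0.2590; B=V−Δ·S=181.7411
Each (Δ,B) replicates both successor values, so the strategy is self-financing and V0 is arbitrage-free.

(0,0): Delta=-0.2590 Bond=181.7411
(1,0): Delta=-0.4161 Bond=218.6434
(1,1): Delta=-0.2055 Bond=190.0561
V0=141.3383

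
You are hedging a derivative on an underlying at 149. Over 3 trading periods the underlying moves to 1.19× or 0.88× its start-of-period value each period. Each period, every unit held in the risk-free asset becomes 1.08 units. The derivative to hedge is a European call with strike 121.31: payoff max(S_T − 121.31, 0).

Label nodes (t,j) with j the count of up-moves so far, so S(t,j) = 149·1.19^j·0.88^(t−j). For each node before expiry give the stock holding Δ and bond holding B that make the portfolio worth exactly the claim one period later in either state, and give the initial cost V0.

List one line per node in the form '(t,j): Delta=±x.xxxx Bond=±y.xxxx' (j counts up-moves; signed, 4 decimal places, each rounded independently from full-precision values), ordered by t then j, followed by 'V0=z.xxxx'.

(0,0): Delta=0.9538 Bond=-88.7141
(1,0): Delta=0.8402 Bond=-80.9156
(1,1): Delta=1.0000 Bond=-104.0038
(2,0): Delta=0.4473 Bond=-42.0520
(2,1): Delta=1.0000 Bond=-112.3241
(2,2): Delta=1.0000 Bond=-112.3241
V0=53.4014

No-arbitrage ⇒ martingale measure with p* = (R−d)/(u−d) = 0.6452.
Terminal values V(3,·): V(3,0)=0.0000, V(3,1)=15.9989, V(3,2)=64.3690, V(3,3)=129.7787
(2,0): S=115.3856. Δ = (V_up−V_dn)/(S_up−S_dn) = (15.9989−0.0000)/(137.3089−101.5393) = 0.4473. V = [p*·15.9989 + (1−p*)·0.0000]/1.08 = 9.5573. B = V − Δ·S = -42.0520.
(2,1): S=156.0328. Δ = (V_up−V_dn)/(S_up−S_dn) = (64.3690−15.9989)/(185.6790−137.3089) = 1.0000. V = [p*·64.3690 + (1−p*)·15.9989]/1.08 = 43.7087. B = V − Δ·S = -112.3241.
(2,2): S=210.9989. Δ = (V_up−V_dn)/(S_up−S_dn) = (129.7787−64.3690)/(251.0887−185.6790) = 1.0000. V = [p*·129.7787 + (1−p*)·64.3690]/1.08 = 98.6748. B = V − Δ·S = -112.3241.
(1,0): S=131.1200. Δ = (V_up−V_dn)/(S_up−S_dn) = (43.7087−9.5573)/(156.0328−115.3856) = 0.8402. V = [p*·43.7087 + (1−p*)·9.5573]/1.08 = 29.2504. B = V − Δ·S = -80.9156.
(1,1): S=177.3100. Δ = (V_up−V_dn)/(S_up−S_dn) = (98.6748−43.7087)/(210.9989−156.0328) = 1.0000. V = [p*·98.6748 + (1−p*)·43.7087]/1.08 = 73.3062. B = V − Δ·S = -104.0038.
(0,0): S=149.0000. Δ = (V_up−V_dn)/(S_up−S_dn) = (73.3062−29.2504)/(177.3100−131.1200) = 0.9538. V = [p*·73.3062 + (1−p*)·29.2504]/1.08 = 53.4014. B = V − Δ·S = -88.7141.
Each (Δ,B) replicates both successor values, so the strategy is self-financing and V0 is arbitrage-free.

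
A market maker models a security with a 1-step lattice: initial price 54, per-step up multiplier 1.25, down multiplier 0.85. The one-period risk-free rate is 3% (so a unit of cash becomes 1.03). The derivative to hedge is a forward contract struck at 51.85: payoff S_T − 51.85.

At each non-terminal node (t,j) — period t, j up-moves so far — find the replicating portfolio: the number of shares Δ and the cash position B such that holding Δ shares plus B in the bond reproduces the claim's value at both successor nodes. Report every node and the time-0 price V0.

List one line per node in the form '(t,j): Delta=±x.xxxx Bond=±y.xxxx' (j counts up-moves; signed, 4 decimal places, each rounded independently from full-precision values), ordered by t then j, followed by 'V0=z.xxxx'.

Under the risk-neutral measure, an up-move has probability p* = (R−d)/(u−d) = 0.4500 and values discount at R = 1.03.
At expiry t=1: V(1,0)=-5.9500, V(1,1)=15.6500
  t=0,j=0: stock 54.0000 → up 67.5000 (V=15.6500), down 45.9000 (V=-5.9500). Price 3.6602; hedge Δ=1.0000, bond B=-50.3398.
Check: Δ(0,0)·S0 + B(0,0) = 3.6602 = V0.

(0,0): Delta=1.0000 Bond=-50.3398
V0=3.6602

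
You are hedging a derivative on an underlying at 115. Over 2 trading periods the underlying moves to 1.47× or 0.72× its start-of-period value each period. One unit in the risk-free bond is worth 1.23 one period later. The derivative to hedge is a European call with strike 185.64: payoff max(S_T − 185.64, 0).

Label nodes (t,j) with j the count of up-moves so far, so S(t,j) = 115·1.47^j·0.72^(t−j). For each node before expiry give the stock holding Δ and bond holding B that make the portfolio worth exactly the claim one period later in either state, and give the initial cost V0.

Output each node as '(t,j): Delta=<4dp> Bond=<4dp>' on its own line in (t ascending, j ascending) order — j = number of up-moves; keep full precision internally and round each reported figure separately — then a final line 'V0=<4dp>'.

No-arbitrage ⇒ martingale measure with p* = (R−d)/(u−d) = 0.6800.
Terminal values V(2,·): V(2,0)=0.0000, V(2,1)=0.0000, V(2,2)=62.8635
(1,0): S=82.8000. Δ = (V_up−V_dn)/(S_up−S_dn) = (0.0000−0.0000)/(121.7160−59.6160) = 0.0000. V = [p*·0.0000 + (1−p*)·0.0000]/1.23 = 0.0000. B = V − Δ·S = 0.0000.
(1,1): S=169.0500. Δ = (V_up−V_dn)/(S_up−S_dn) = (62.8635−0.0000)/(248.5035−121.7160) = 0.4958. V = [p*·62.8635 + (1−p*)·0.0000]/1.23 = 34.7538. B = V − Δ·S = -49.0642.
(0,0): S=115.0000. Δ = (V_up−V_dn)/(S_up−S_dn) = (34.7538−0.0000)/(169.0500−82.8000) = 0.4029. V = [p*·34.7538 + (1−p*)·0.0000]/1.23 = 19.2135. B = V − Δ·S = -27.1249.
Root portfolio cost Δ·115+B reproduces V0=19.2135.

(0,0): Delta=0.4029 Bond=-27.1249
(1,0): Delta=0.0000 Bond=0.0000
(1,1): Delta=0.4958 Bond=-49.0642
V0=19.2135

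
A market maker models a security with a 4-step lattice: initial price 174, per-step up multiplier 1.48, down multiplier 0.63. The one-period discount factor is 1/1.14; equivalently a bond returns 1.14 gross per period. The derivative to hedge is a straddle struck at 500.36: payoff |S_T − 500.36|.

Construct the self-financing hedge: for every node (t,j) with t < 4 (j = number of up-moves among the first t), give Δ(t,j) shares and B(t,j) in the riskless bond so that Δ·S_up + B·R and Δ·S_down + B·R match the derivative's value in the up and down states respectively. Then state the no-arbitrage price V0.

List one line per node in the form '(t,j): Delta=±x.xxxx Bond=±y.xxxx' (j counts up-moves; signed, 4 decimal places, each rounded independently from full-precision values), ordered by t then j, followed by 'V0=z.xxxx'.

(0,0): Delta=-0.3406 Bond=232.8461
(1,0): Delta=-1.0000 Bond=337.7287
(1,1): Delta=-0.1535 Bond=217.2551
(2,0): Delta=-1.0000 Bond=385.0108
(2,1): Delta=-1.0000 Bond=385.0108
(2,2): Delta=0.0868 Bond=156.1109
(3,0): Delta=-1.0000 Bond=438.9123
(3,1): Delta=-1.0000 Bond=438.9123
(3,2): Delta=-1.0000 Bond=438.9123
(3,3): Delta=0.3952 Bond=4.0026
V0=173.5829

Since d<R<u, set p* = (R−d)/(u−d) = 0.6000; price each node as the discounted p*-expectation of its children.
At expiry t=4: V(4,0)=472.9498, V(4,1)=435.9679, V(4,2)=349.0897, V(4,3)=144.9948, V(4,4)=334.4663
  t=3,j=0: stock 43.5082 → up 64.3921 (V=435.9679), down 27.4102 (V=472.9498). Price 395.4041; hedge Δ=-1.0000, bond B=438.9123.
  t=3,j=1: stock 102.2097 → up 151.2703 (V=349.0897), down 64.3921 (V=435.9679). Price 336.7026; hedge Δ=-1.0000, bond B=438.9123.
  t=3,j=2: stock 240.1116 → up 355.3652 (V=144.9948), down 151.2703 (V=349.0897). Price 198.8006; hedge Δ=-1.0000, bond B=438.9123.
  t=3,j=3: stock 564.0718 → up 834.8263 (V=334.4663), down 355.3652 (V=144.9948). Price 226.9102; hedge Δ=0.3952, bond B=4.0026.
  t=2,j=0: stock 69.0606 → up 102.2097 (V=336.7026), down 43.5082 (V=395.4041). Price 315.9502; hedge Δ=-1.0000, bond B=385.0108.
  t=2,j=1: stock 162.2376 → up 240.1116 (V=198.8006), down 102.2097 (V=336.7026). Price 222.7732; hedge Δ=-1.0000, bond B=385.0108.
  t=2,j=2: stock 381.1296 → up 564.0718 (V=226.9102), down 240.1116 (V=198.8006). Price 189.1810; hedge Δ=0.0868, bond B=156.1109.
  t=1,j=0: stock 109.6200 → up 162.2376 (V=222.7732), down 69.0606 (V=315.9502). Price 228.1087; hedge Δ=-1.0000, bond B=337.7287.
  t=1,j=1: stock 257.5200 → up 381.1296 (V=189.1810), down 162.2376 (V=222.7732). Price 177.7350; hedge Δ=-0.1535, bond B=217.2551.
  t=0,j=0: stock 174.0000 → up 257.5200 (V=177.7350), down 109.6200 (V=228.1087). Price 173.5829; hedge Δ=-0.3406, bond B=232.8461.
The time-0 hedge costs 173.5829, which is the no-arbitrage price.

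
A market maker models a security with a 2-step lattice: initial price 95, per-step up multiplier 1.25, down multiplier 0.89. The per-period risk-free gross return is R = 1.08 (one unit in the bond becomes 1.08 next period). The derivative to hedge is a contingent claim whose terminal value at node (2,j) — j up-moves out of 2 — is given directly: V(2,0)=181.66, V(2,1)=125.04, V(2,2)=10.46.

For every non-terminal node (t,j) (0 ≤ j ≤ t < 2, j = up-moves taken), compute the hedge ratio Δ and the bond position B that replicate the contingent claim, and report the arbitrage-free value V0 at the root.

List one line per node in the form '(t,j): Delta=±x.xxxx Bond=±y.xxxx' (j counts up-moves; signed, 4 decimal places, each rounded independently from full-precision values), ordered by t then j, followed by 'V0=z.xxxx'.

(0,0): Delta=-2.3611 Bond=314.9689
(1,0): Delta=-1.8602 Bond=297.8122
(1,1): Delta=-2.6802 Bond=378.0622
V0=90.6633

Risk-neutral probability p* = (R−d)/(u−d) = (1.08−0.89)/(1.25−0.89) = 0.5278.
Terminal payoffs: V(2,0)=181.6600, V(2,1)=125.0400, V(2,2)=10.4600
(1,0): S=84.5500. Δ = (V_up−V_dn)/(S_up−S_dn) = (125.0400−181.6600)/(105.6875−75.2495) = -1.8602. V = [p*·125.0400 + (1−p*)·181.6600]/1.08 = 140.5345. B = V − Δ·S = 297.8122.
(1,1): S=118.7500. Δ = (V_up−V_dn)/(S_up−S_dn) = (10.4600−125.0400)/(148.4375−105.6875) = -2.6802. V = [p*·10.4600 + (1−p*)·125.0400]/1.08 = 59.7845. B = V − Δ·S = 378.0622.
(0,0): S=95.0000. Δ = (V_up−V_dn)/(S_up−S_dn) = (59.7845−140.5345)/(118.7500−84.5500) = -2.3611. V = [p*·59.7845 + (1−p*)·140.5345]/1.08 = 90.6633. B = V − Δ·S = 314.9689.
Check: Δ(0,0)·S0 + B(0,0) = 90.6633 = V0.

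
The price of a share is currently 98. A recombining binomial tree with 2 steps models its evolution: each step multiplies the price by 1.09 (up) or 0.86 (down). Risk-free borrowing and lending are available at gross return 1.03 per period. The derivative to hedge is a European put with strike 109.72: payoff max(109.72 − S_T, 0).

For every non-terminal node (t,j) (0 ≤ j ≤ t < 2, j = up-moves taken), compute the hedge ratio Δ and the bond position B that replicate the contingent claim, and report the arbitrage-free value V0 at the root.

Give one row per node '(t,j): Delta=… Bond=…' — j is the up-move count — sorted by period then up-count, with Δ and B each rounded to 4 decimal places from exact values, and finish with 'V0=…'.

(0,0): Delta=-0.7863 Bond=85.9318
(1,0): Delta=-1.0000 Bond=106.5243
(1,1): Delta=-0.7267 Bond=82.1517
V0=8.8789

Under the risk-neutral measure, an up-move has probability p* = (R−d)/(u−d) = 0.7391 and values discount at R = 1.03.
Terminal values V(2,·): V(2,0)=37.2392, V(2,1)=17.8548, V(2,2)=0.0000
(1,0): S=84.2800. Δ = (V_up−V_dn)/(S_up−S_dn) = (17.8548−37.2392)/(91.8652−72.4808) = -1.0000. V = [p*·17.8548 + (1−p*)·37.2392]/1.03 = 22.2443. B = V − Δ·S = 106.5243.
(1,1): S=106.8200. Δ = (V_up−V_dn)/(S_up−S_dn) = (0.0000−17.8548)/(116.4338−91.8652) = -0.7267. V = [p*·0.0000 + (1−p*)·17.8548]/1.03 = 4.5221. B = V − Δ·S = 82.1517.
(0,0): S=98.0000. Δ = (V_up−V_dn)/(S_up−S_dn) = (4.5221−22.2443)/(106.8200−84.2800) = -0.7863. V = [p*·4.5221 + (1−p*)·22.2443]/1.03 = 8.8789. B = V − Δ·S = 85.9318.
The time-0 hedge costs 8.8789, which is the no-arbitrage price.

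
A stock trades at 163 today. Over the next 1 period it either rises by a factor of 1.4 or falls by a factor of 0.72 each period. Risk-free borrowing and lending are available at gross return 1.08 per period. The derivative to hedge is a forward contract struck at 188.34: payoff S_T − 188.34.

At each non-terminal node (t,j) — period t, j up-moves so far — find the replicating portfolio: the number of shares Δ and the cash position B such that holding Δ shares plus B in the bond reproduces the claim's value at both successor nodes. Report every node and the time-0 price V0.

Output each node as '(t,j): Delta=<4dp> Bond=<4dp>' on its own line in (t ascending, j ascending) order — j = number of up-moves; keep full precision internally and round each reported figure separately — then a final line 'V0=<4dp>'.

(0,0): Delta=1.0000 Bond=-174.3889
V0=-11.3889

The replicating-portfolio and risk-neutral prices coincide; use p* = (1.08−0.72)/(1.4−0.72) = 0.5294 for the latter.
Terminal values V(1,·): V(1,0)=-70.9800, V(1,1)=39.8600
(0,0): S=163.0000. Δ = (V_up−V_dn)/(S_up−S_dn) = (39.8600−-70.9800)/(228.2000−117.3600) = 1.0000. V = [p*·39.8600 + (1−p*)·-70.9800]/1.08 = -11.3889. B = V − Δ·S = -174.3889.
Root portfolio cost Δ·163+B reproduces V0=-11.3889.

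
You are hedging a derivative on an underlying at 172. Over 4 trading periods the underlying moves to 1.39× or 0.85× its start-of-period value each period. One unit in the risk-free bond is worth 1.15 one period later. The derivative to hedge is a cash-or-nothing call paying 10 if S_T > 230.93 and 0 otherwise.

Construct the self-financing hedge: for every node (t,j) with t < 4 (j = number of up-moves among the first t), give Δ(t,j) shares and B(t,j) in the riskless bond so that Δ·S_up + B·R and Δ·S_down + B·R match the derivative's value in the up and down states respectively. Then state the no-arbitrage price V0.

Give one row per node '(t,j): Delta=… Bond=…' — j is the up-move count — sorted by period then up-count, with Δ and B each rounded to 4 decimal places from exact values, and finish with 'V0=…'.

The replicating-portfolio and risk-neutral prices coincide; use p* = (1.15−0.85)/(1.39−0.85) = 0.5556 for the latter.
Payoff layer (t=4): V(4,0)=0.0000, V(4,1)=0.0000, V(4,2)=10.0000, V(4,3)=10.0000, V(4,4)=10.0000
(3,0): S=105.6295. Δ = (V_up−V_dn)/(S_up−S_dn) = (0.0000−0.0000)/(146.8250−89.7851) = 0.0000. V = [p*·0.0000 + (1−p*)·0.0000]/1.15 = 0.0000. B = V − Δ·S = 0.0000.
(3,1): S=172.7353. Δ = (V_up−V_dn)/(S_up−S_dn) = (10.0000−0.0000)/(240.1021−146.8250) = 0.1072. V = [p*·10.0000 + (1−p*)·0.0000]/1.15 = 4.8309. B = V − Δ·S = -13.6876.
(3,2): S=282.4730. Δ = (V_up−V_dn)/(S_up−S_dn) = (10.0000−10.0000)/(392.6375−240.1021) = 0.0000. V = [p*·10.0000 + (1−p*)·10.0000]/1.15 = 8.6957. B = V − Δ·S = 8.6957.
(3,3): S=461.9265. Δ = (V_up−V_dn)/(S_up−S_dn) = (10.0000−10.0000)/(642.0778−392.6375) = 0.0000. V = [p*·10.0000 + (1−p*)·10.0000]/1.15 = 8.6957. B = V − Δ·S = 8.6957.
(2,0): S=124.2700. Δ = (V_up−V_dn)/(S_up−S_dn) = (4.8309−0.0000)/(172.7353−105.6295) = 0.0720. V = [p*·4.8309 + (1−p*)·0.0000]/1.15 = 2.3338. B = V − Δ·S = -6.6124.
(2,1): S=203.2180. Δ = (V_up−V_dn)/(S_up−S_dn) = (8.6957−4.8309)/(282.4730−172.7353) = 0.0352. V = [p*·8.6957 + (1−p*)·4.8309]/1.15 = 6.0678. B = V − Δ·S = -1.0891.
(2,2): S=332.3212. Δ = (V_up−V_dn)/(S_up−S_dn) = (8.6957−8.6957)/(461.9265−282.4730) = 0.0000. V = [p*·8.6957 + (1−p*)·8.6957]/1.15 = 7.5614. B = V − Δ·S = 7.5614.
(1,0): S=146.2000. Δ = (V_up−V_dn)/(S_up−S_dn) = (6.0678−2.3338)/(203.2180−124.2700) = 0.0473. V = [p*·6.0678 + (1−p*)·2.3338]/1.15 = 3.8333. B = V − Δ·S = -3.0816.
(1,1): S=239.0800. Δ = (V_up−V_dn)/(S_up−S_dn) = (7.5614−6.0678)/(332.3212−203.2180) = 0.0116. V = [p*·7.5614 + (1−p*)·6.0678]/1.15 = 5.9979. B = V − Δ·S = 3.2320.
(0,0): S=172.0000. Δ = (V_up−V_dn)/(S_up−S_dn) = (5.9979−3.8333)/(239.0800−146.2000) = 0.0233. V = [p*·5.9979 + (1−p*)·3.8333]/1.15 = 4.3790. B = V − Δ·S = 0.3704.
Each (Δ,B) replicates both successor values, so the strategy is self-financing and V0 is arbitrage-free.

(0,0): Delta=0.0233 Bond=0.3704
(1,0): Delta=0.0473 Bond=-3.0816
(1,1): Delta=0.0116 Bond=3.2320
(2,0): Delta=0.0720 Bond=-6.6124
(2,1): Delta=0.0352 Bond=-1.0891
(2,2): Delta=0.0000 Bond=7.5614
(3,0): Delta=0.0000 Bond=0.0000
(3,1): Delta=0.1072 Bond=-13.6876
(3,2): Delta=0.0000 Bond=8.6957
(3,3): Delta=0.0000 Bond=8.6957
V0=4.3790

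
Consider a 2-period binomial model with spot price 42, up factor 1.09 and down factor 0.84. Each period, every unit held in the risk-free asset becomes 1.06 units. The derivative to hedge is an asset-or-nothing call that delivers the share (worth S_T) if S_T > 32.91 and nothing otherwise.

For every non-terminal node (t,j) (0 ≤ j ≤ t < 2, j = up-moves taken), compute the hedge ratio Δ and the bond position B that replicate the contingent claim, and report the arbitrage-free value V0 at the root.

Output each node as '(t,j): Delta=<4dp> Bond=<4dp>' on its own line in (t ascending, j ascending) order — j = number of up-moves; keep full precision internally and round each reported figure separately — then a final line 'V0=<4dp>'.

(0,0): Delta=1.3195 Bond=-13.7995
(1,0): Delta=4.3600 Bond=-121.8957
(1,1): Delta=1.0000 Bond=0.0000
V0=41.6202

Under the risk-neutral measure, an up-move has probability p* = (R−d)/(u−d) = 0.8800 and values discount at R = 1.06.
Payoff layer (t=2): V(2,0)=0.0000, V(2,1)=38.4552, V(2,2)=49.9002
(1,0): S=35.2800. Δ = (V_up−V_dn)/(S_up−S_dn) = (38.4552−0.0000)/(38.4552−29.6352) = 4.3600. V = [p*·38.4552 + (1−p*)·0.0000]/1.06 = 31.9251. B = V − Δ·S = -121.8957.
(1,1): S=45.7800. Δ = (V_up−V_dn)/(S_up−S_dn) = (49.9002−38.4552)/(49.9002−38.4552) = 1.0000. V = [p*·49.9002 + (1−p*)·38.4552]/1.06 = 45.7800. B = V − Δ·S = 0.0000.
(0,0): S=42.0000. Δ = (V_up−V_dn)/(S_up−S_dn) = (45.7800−31.9251)/(45.7800−35.2800) = 1.3195. V = [p*·45.7800 + (1−p*)·31.9251]/1.06 = 41.6202. B = V − Δ·S = -13.7995.
Each (Δ,B) replicates both successor values, so the strategy is self-financing and V0 is arbitrage-free.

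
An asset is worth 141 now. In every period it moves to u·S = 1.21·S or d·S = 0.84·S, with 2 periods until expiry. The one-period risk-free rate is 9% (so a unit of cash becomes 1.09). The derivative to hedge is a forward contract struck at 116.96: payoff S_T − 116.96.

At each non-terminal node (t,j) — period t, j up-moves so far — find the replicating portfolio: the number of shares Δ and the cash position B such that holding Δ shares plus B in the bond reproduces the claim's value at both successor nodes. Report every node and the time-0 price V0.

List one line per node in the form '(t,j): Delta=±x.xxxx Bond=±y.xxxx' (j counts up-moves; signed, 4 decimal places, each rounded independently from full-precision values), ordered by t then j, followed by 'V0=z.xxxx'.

(0,0): Delta=1.0000 Bond=-98.4429
(1,0): Delta=1.0000 Bond=-107.3028
(1,1): Delta=1.0000 Bond=-107.3028
V0=42.5571

Under the risk-neutral measure, an up-move has probability p* = (R−d)/(u−d) = 0.6757 and values discount at R = 1.09.
Terminal values V(2,·): V(2,0)=-17.4704, V(2,1)=26.3524, V(2,2)=89.4781
Node (1,0) S=118.4400: V=(p*·26.3524+(1−p*)·-17.4704)/1.09=11.1372; Δ=(26.3524−-17.4704)/(143.3124−99.4896)=1.0000; B=V−Δ·S=-107.3028
Node (1,1) S=170.6100: V=(p*·89.4781+(1−p*)·26.3524)/1.09=63.3072; Δ=(89.4781−26.3524)/(206.4381−143.3124)=1.0000; B=V−Δ·S=-107.3028
Node (0,0) S=141.0000: V=(p*·63.3072+(1−p*)·11.1372)/1.09=42.5571; Δ=(63.3072−11.1372)/(170.6100−118.4400)=1.0000; B=V−Δ·S=-98.4429
Self-financing check: at every node Δ·S+B equals the discounted successor values.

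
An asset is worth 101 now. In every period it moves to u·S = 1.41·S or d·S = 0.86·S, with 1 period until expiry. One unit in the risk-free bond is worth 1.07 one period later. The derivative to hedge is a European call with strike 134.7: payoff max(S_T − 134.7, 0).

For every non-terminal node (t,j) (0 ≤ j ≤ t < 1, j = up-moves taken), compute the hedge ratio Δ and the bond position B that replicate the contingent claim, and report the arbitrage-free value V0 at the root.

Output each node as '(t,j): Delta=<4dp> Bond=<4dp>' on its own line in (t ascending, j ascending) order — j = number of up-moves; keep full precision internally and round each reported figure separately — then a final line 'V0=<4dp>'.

No-arbitrage ⇒ martingale measure with p* = (R−d)/(u−d) = 0.3818.
Payoff layer (t=1): V(1,0)=0.0000, V(1,1)=7.7100
(0,0): S=101.0000. Δ = (V_up−V_dn)/(S_up−S_dn) = (7.7100−0.0000)/(142.4100−86.8600) = 0.1388. V = [p*·7.7100 + (1−p*)·0.0000]/1.07 = 2.7512. B = V − Δ·S = -11.2669.
Self-financing check: at every node Δ·S+B equals the discounted successor values.

(0,0): Delta=0.1388 Bond=-11.2669
V0=2.7512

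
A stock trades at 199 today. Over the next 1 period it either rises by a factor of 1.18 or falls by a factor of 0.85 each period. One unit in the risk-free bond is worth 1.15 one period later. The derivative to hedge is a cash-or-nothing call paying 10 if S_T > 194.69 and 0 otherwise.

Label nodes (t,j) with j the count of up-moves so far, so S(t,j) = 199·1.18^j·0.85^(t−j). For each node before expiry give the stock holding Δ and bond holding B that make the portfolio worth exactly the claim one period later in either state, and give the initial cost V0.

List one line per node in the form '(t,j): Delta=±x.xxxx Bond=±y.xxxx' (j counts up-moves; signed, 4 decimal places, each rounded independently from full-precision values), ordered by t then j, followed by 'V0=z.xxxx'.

Under the risk-neutral measure, an up-move has probability p* = (R−d)/(u−d) = 0.9091 and values discount at R = 1.15.
Terminal values V(1,·): V(1,0)=0.0000, V(1,1)=10.0000
(0,0): S=199.0000. Δ = (V_up−V_dn)/(S_up−S_dn) = (10.0000−0.0000)/(234.8200−169.1500) = 0.1523. V = [p*·10.0000 + (1−p*)·0.0000]/1.15 = 7.9051. B = V − Δ·S = -22.3979.
Check: Δ(0,0)·S0 + B(0,0) = 7.9051 = V0.

(0,0): Delta=0.1523 Bond=-22.3979
V0=7.9051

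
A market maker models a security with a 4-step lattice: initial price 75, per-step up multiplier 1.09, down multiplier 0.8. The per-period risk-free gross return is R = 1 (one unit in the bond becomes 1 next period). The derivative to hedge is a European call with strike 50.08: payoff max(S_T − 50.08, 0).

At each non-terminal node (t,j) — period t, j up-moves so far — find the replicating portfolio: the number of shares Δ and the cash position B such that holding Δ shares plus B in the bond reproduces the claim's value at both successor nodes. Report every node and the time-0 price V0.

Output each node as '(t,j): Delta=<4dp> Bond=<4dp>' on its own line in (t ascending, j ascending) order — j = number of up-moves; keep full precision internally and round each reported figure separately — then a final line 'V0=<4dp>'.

(0,0): Delta=0.9093 Bond=-42.4235
(1,0): Delta=0.7360 Bond=-32.0248
(1,1): Delta=0.9666 Bond=-47.1029
(2,0): Delta=0.3443 Bond=-13.2201
(2,1): Delta=0.8654 Bond=-40.4870
(2,2): Delta=1.0000 Bond=-50.0800
(3,0): Delta=0.0000 Bond=0.0000
(3,1): Delta=0.4580 Bond=-19.1691
(3,2): Delta=1.0000 Bond=-50.0800
(3,3): Delta=1.0000 Bond=-50.0800
V0=25.7777

The replicating-portfolio and risk-neutral prices coincide; use p* = (1−0.8)/(1.09−0.8) = 0.6897 for the latter.
Terminal values V(4,·): V(4,0)=0.0000, V(4,1)=0.0000, V(4,2)=6.9488, V(4,3)=27.6217, V(4,4)=55.7886
(3,0): S=38.4000. Δ = (V_up−V_dn)/(S_up−S_dn) = (0.0000−0.0000)/(41.8560−30.7200) = 0.0000. V = [p*·0.0000 + (1−p*)·0.0000]/1 = 0.0000. B = V − Δ·S = 0.0000.
(3,1): S=52.3200. Δ = (V_up−V_dn)/(S_up−S_dn) = (6.9488−0.0000)/(57.0288−41.8560) = 0.4580. V = [p*·6.9488 + (1−p*)·0.0000]/1 = 4.7923. B = V − Δ·S = -19.1691.
(3,2): S=71.2860. Δ = (V_up−V_dn)/(S_up−S_dn) = (27.6217−6.9488)/(77.7017−57.0288) = 1.0000. V = [p*·27.6217 + (1−p*)·6.9488]/1 = 21.2060. B = V − Δ·S = -50.0800.
(3,3): S=97.1272. Δ = (V_up−V_dn)/(S_up−S_dn) = (55.7886−27.6217)/(105.8686−77.7017) = 1.0000. V = [p*·55.7886 + (1−p*)·27.6217]/1 = 47.0472. B = V − Δ·S = -50.0800.
(2,0): S=48.0000. Δ = (V_up−V_dn)/(S_up−S_dn) = (4.7923−0.0000)/(52.3200−38.4000) = 0.3443. V = [p*·4.7923 + (1−p*)·0.0000]/1 = 3.3050. B = V − Δ·S = -13.2201.
(2,1): S=65.4000. Δ = (V_up−V_dn)/(S_up−S_dn) = (21.2060−4.7923)/(71.2860−52.3200) = 0.8654. V = [p*·21.2060 + (1−p*)·4.7923]/1 = 16.1121. B = V − Δ·S = -40.4870.
(2,2): S=89.1075. Δ = (V_up−V_dn)/(S_up−S_dn) = (47.0472−21.2060)/(97.1272−71.2860) = 1.0000. V = [p*·47.0472 + (1−p*)·21.2060]/1 = 39.0275. B = V − Δ·S = -50.0800.
(1,0): S=60.0000. Δ = (V_up−V_dn)/(S_up−S_dn) = (16.1121−3.3050)/(65.4000−48.0000) = 0.7360. V = [p*·16.1121 + (1−p*)·3.3050]/1 = 12.1375. B = V − Δ·S = -32.0248.
(1,1): S=81.7500. Δ = (V_up−V_dn)/(S_up−S_dn) = (39.0275−16.1121)/(89.1075−65.4000) = 0.9666. V = [p*·39.0275 + (1−p*)·16.1121]/1 = 31.9158. B = V − Δ·S = -47.1029.
(0,0): S=75.0000. Δ = (V_up−V_dn)/(S_up−S_dn) = (31.9158−12.1375)/(81.7500−60.0000) = 0.9093. V = [p*·31.9158 + (1−p*)·12.1375]/1 = 25.7777. B = V − Δ·S = -42.4235.
Each (Δ,B) replicates both successor values, so the strategy is self-financing and V0 is arbitrage-free.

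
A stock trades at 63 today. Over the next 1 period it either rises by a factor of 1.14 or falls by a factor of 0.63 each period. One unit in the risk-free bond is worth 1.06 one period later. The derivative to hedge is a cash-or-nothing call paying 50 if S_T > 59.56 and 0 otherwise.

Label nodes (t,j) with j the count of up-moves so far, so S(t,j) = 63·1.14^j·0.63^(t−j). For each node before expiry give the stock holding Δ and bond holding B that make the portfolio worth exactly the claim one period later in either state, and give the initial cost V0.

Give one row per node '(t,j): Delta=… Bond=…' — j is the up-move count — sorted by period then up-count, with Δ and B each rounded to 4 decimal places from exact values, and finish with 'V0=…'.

(0,0): Delta=1.5562 Bond=-58.2686
V0=39.7706

Risk-neutral probability p* = (R−d)/(u−d) = (1.06−0.63)/(1.14−0.63) = 0.8431.
Terminal payoffs: V(1,0)=0.0000, V(1,1)=50.0000
Node (0,0) S=63.0000: V=(p*·50.0000+(1−p*)·0.0000)/1.06=39.7706; Δ=(50.0000−0.0000)/(71.8200−39.6900)=1.5562; B=V−Δ·S=-58.2686
Check: Δ(0,0)·S0 + B(0,0) = 39.7706 = V0.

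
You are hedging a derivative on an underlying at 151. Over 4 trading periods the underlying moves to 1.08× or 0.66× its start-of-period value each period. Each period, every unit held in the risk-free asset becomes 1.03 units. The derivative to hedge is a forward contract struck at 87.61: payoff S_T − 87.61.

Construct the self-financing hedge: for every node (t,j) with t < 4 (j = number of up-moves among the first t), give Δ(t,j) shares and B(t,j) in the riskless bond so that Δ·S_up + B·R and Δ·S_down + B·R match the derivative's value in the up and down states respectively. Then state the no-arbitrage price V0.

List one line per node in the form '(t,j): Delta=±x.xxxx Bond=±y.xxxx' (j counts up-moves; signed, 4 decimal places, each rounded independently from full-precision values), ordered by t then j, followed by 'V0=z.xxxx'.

No-arbitrage ⇒ martingale measure with p* = (R−d)/(u−d) = 0.8810.
At expiry t=4: V(4,0)=-58.9581, V(4,1)=-40.7252, V(4,2)=-10.8893, V(4,3)=37.9329, V(4,4)=117.8238
  t=3,j=0: stock 43.4119 → up 46.8848 (V=-40.7252), down 28.6519 (V=-58.9581). Price -41.6464; hedge Δ=1.0000, bond B=-85.0583.
  t=3,j=1: stock 71.0376 → up 76.7207 (V=-10.8893), down 46.8848 (V=-40.7252). Price -14.0206; hedge Δ=1.0000, bond B=-85.0583.
  t=3,j=2: stock 116.2434 → up 125.5429 (V=37.9329), down 76.7207 (V=-10.8893). Price 31.1852; hedge Δ=1.0000, bond B=-85.0583.
  t=3,j=3: stock 190.2165 → up 205.4338 (V=117.8238), down 125.5429 (V=37.9329). Price 105.1583; hedge Δ=1.0000, bond B=-85.0583.
  t=2,j=0: stock 65.7756 → up 71.0376 (V=-14.0206), down 43.4119 (V=-41.6464). Price -16.8052; hedge Δ=1.0000, bond B=-82.5808.
  t=2,j=1: stock 107.6328 → up 116.2434 (V=31.1852), down 71.0376 (V=-14.0206). Price 25.0520; hedge Δ=1.0000, bond B=-82.5808.
  t=2,j=2: stock 176.1264 → up 190.2165 (V=105.1583), down 116.2434 (V=31.1852). Price 93.5456; hedge Δ=1.0000, bond B=-82.5808.
  t=1,j=0: stock 99.6600 → up 107.6328 (V=25.0520), down 65.7756 (V=-16.8052). Price 19.4844; hedge Δ=1.0000, bond B=-80.1756.
  t=1,j=1: stock 163.0800 → up 176.1264 (V=93.5456), down 107.6328 (V=25.0520). Price 82.9044; hedge Δ=1.0000, bond B=-80.1756.
  t=0,j=0: stock 151.0000 → up 163.0800 (V=82.9044), down 99.6600 (V=19.4844). Price 73.1596; hedge Δ=1.0000, bond B=-77.8404.
The time-0 hedge costs 73.1596, which is the no-arbitrage price.

(0,0): Delta=1.0000 Bond=-77.8404
(1,0): Delta=1.0000 Bond=-80.1756
(1,1): Delta=1.0000 Bond=-80.1756
(2,0): Delta=1.0000 Bond=-82.5808
(2,1): Delta=1.0000 Bond=-82.5808
(2,2): Delta=1.0000 Bond=-82.5808
(3,0): Delta=1.0000 Bond=-85.0583
(3,1): Delta=1.0000 Bond=-85.0583
(3,2): Delta=1.0000 Bond=-85.0583
(3,3): Delta=1.0000 Bond=-85.0583
V0=73.1596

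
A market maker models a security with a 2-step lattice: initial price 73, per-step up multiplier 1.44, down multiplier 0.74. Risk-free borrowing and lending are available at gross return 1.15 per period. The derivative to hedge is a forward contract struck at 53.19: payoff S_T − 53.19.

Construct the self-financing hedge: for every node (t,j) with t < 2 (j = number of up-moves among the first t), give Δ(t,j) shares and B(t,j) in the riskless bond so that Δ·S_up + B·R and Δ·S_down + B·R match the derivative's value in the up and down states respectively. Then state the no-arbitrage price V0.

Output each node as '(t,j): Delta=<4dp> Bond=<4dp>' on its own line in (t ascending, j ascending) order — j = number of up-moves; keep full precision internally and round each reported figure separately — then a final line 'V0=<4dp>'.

(0,0): Delta=1.0000 Bond=-40.2193
(1,0): Delta=1.0000 Bond=-46.2522
(1,1): Delta=1.0000 Bond=-46.2522
V0=32.7807

Since d<R<u, set p* = (R−d)/(u−d) = 0.5857; price each node as the discounted p*-expectation of its children.
At expiry t=2: V(2,0)=-13.2152, V(2,1)=24.5988, V(2,2)=98.1828
  t=1,j=0: stock 54.0200 → up 77.7888 (V=24.5988), down 39.9748 (V=-13.2152). Price 7.7678; hedge Δ=1.0000, bond B=-46.2522.
  t=1,j=1: stock 105.1200 → up 151.3728 (V=98.1828), down 77.7888 (V=24.5988). Price 58.8678; hedge Δ=1.0000, bond B=-46.2522.
  t=0,j=0: stock 73.0000 → up 105.1200 (V=58.8678), down 54.0200 (V=7.7678). Price 32.7807; hedge Δ=1.0000, bond B=-40.2193.
The time-0 hedge costs 32.7807, which is the no-arbitrage price.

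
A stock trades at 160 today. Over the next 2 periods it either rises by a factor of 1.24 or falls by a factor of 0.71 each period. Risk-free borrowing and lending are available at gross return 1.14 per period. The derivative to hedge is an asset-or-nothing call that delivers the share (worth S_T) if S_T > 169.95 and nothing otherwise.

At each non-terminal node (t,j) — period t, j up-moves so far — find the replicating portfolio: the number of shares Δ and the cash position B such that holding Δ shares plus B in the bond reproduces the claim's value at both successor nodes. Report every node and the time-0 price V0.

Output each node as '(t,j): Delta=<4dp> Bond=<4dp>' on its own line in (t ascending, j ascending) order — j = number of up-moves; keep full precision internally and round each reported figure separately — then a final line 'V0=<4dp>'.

(0,0): Delta=2.0647 Bond=-205.7447
(1,0): Delta=0.0000 Bond=0.0000
(1,1): Delta=2.3396 Bond=-289.0953
V0=124.6060

Risk-neutral probability p* = (R−d)/(u−d) = (1.14−0.71)/(1.24−0.71) = 0.8113.
Terminal values V(2,·): V(2,0)=0.0000, V(2,1)=0.0000, V(2,2)=246.0160
Node (1,0) S=113.6000: V=(p*·0.0000+(1−p*)·0.0000)/1.14=0.0000; Δ=(0.0000−0.0000)/(140.8640−80.6560)=0.0000; B=V−Δ·S=0.0000
Node (1,1) S=198.4000: V=(p*·246.0160+(1−p*)·0.0000)/1.14=175.0859; Δ=(246.0160−0.0000)/(246.0160−140.8640)=2.3396; B=V−Δ·S=-289.0953
Node (0,0) S=160.0000: V=(p*·175.0859+(1−p*)·0.0000)/1.14=124.6060; Δ=(175.0859−0.0000)/(198.4000−113.6000)=2.0647; B=V−Δ·S=-205.7447
Each (Δ,B) replicates both successor values, so the strategy is self-financing and V0 is arbitrage-free.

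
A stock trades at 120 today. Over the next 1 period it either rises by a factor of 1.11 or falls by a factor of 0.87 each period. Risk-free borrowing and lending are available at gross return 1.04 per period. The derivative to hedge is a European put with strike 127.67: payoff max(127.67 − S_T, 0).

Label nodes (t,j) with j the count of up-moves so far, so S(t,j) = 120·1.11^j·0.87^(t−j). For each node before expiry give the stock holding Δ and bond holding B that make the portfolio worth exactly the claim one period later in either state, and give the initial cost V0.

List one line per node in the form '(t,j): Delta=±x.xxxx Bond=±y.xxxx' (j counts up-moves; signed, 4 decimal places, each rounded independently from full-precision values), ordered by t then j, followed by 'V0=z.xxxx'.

Since d<R<u, set p* = (R−d)/(u−d) = 0.7083; price each node as the discounted p*-expectation of its children.
Terminal values V(1,·): V(1,0)=23.2700, V(1,1)=0.0000
(0,0): S=120.0000. Δ = (V_up−V_dn)/(S_up−S_dn) = (0.0000−23.2700)/(133.2000−104.4000) = -0.8080. V = [p*·0.0000 + (1−p*)·23.2700]/1.04 = 6.5260. B = V − Δ·S = 103.4844.
Root portfolio cost Δ·120+B reproduces V0=6.5260.

(0,0): Delta=-0.8080 Bond=103.4844
V0=6.5260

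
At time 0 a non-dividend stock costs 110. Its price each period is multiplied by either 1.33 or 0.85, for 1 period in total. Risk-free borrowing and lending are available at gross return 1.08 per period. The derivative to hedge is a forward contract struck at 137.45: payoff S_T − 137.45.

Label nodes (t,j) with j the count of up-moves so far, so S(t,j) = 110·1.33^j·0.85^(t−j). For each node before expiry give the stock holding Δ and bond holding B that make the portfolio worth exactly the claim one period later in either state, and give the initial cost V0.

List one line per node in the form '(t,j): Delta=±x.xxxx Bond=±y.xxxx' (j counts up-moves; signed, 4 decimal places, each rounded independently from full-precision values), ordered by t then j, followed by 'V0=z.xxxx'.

Risk-neutral probability p* = (R−d)/(u−d) = (1.08−0.85)/(1.33−0.85) = 0.4792.
Terminal values V(1,·): V(1,0)=-43.9500, V(1,1)=8.8500
(0,0): S=110.0000. Δ = (V_up−V_dn)/(S_up−S_dn) = (8.8500−-43.9500)/(146.3000−93.5000) = 1.0000. V = [p*·8.8500 + (1−p*)·-43.9500]/1.08 = -17.2685. B = V − Δ·S = -127.2685.
Self-financing check: at every node Δ·S+B equals the discounted successor values.

(0,0): Delta=1.0000 Bond=-127.2685
V0=-17.2685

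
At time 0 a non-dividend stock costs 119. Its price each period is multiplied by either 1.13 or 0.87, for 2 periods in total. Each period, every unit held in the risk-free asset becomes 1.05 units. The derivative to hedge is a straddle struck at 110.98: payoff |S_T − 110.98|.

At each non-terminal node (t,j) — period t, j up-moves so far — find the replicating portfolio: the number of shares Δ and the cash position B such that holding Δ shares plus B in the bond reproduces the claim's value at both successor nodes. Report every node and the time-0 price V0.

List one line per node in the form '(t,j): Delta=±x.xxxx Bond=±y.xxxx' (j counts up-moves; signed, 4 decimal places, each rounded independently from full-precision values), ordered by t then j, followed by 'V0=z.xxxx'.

No-arbitrage ⇒ martingale measure with p* = (R−d)/(u−d) = 0.6923.
Terminal payoffs: V(2,0)=20.9089, V(2,1)=6.0089, V(2,2)=40.9711
  t=1,j=0: stock 103.5300 → up 116.9889 (V=6.0089), down 90.0711 (V=20.9089). Price 10.0891; hedge Δ=-0.5535, bond B=67.3968.
  t=1,j=1: stock 134.4700 → up 151.9511 (V=40.9711), down 116.9889 (V=6.0089). Price 28.7748; hedge Δ=1.0000, bond B=-105.6952.
  t=0,j=0: stock 119.0000 → up 134.4700 (V=28.7748), down 103.5300 (V=10.0891). Price 21.9289; hedge Δ=0.6039, bond B=-49.9392.
Root portfolio cost Δ·119+B reproduces V0=21.9289.

(0,0): Delta=0.6039 Bond=-49.9392
(1,0): Delta=-0.5535 Bond=67.3968
(1,1): Delta=1.0000 Bond=-105.6952
V0=21.9289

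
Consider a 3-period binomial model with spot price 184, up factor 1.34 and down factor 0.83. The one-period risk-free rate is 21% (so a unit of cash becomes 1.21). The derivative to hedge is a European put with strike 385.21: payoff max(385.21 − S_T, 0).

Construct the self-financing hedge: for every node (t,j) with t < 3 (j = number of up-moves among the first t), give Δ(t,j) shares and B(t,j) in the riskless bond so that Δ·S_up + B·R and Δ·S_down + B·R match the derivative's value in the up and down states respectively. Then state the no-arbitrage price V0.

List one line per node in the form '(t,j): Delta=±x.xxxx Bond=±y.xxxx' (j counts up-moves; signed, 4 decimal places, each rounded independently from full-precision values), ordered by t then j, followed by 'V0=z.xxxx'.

(0,0): Delta=-0.7676 Bond=188.1087
(1,0): Delta=-1.0000 Bond=263.1036
(1,1): Delta=-0.7184 Bond=215.4695
(2,0): Delta=-1.0000 Bond=318.3554
(2,1): Delta=-1.0000 Bond=318.3554
(2,2): Delta=-0.6587 Bond=241.0002
V0=46.8702

Under the risk-neutral measure, an up-move has probability p* = (R−d)/(u−d) = 0.7451 and values discount at R = 1.21.
Payoff layer (t=3): V(3,0)=280.0012, V(3,1)=215.3548, V(3,2)=110.9860, V(3,3)=0.0000
Node (2,0) S=126.7576: V=(p*·215.3548+(1−p*)·280.0012)/1.21=191.5978; Δ=(215.3548−280.0012)/(169.8552−105.2088)=-1.0000; B=V−Δ·S=318.3554
Node (2,1) S=204.6448: V=(p*·110.9860+(1−p*)·215.3548)/1.21=113.7106; Δ=(110.9860−215.3548)/(274.2240−169.8552)=-1.0000; B=V−Δ·S=318.3554
Node (2,2) S=330.3904: V=(p*·0.0000+(1−p*)·110.9860)/1.21=23.3806; Δ=(0.0000−110.9860)/(442.7231−274.2240)=-0.6587; B=V−Δ·S=241.0002
Node (1,0) S=152.7200: V=(p*·113.7106+(1−p*)·191.5978)/1.21=110.3836; Δ=(113.7106−191.5978)/(204.6448−126.7576)=-1.0000; B=V−Δ·S=263.1036
Node (1,1) S=246.5600: V=(p*·23.3806+(1−p*)·113.7106)/1.21=38.3520; Δ=(23.3806−113.7106)/(330.3904−204.6448)=-0.7184; B=V−Δ·S=215.4695
Node (0,0) S=184.0000: V=(p*·38.3520+(1−p*)·110.3836)/1.21=46.8702; Δ=(38.3520−110.3836)/(246.5600−152.7200)=-0.7676; B=V−Δ·S=188.1087
Self-financing check: at every node Δ·S+B equals the discounted successor values.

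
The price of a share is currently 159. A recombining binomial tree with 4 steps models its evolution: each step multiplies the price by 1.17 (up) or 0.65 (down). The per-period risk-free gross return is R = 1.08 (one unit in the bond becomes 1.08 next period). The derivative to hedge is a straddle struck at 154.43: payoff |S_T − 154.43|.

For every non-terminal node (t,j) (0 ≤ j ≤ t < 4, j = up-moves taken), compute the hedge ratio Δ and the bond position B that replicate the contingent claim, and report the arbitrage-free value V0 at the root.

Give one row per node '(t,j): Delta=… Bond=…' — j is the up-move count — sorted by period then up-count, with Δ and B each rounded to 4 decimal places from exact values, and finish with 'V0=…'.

(0,0): Delta=0.5135 Bond=-22.0987
(1,0): Delta=-0.7579 Bond=107.5326
(1,1): Delta=0.6613 Bond=-51.3688
(2,0): Delta=-1.0000 Bond=132.3988
(2,1): Delta=-0.7298 Bond=112.7312
(2,2): Delta=0.8231 Bond=-90.6849
(3,0): Delta=-1.0000 Bond=142.9907
(3,1): Delta=-1.0000 Bond=142.9907
(3,2): Delta=-0.6983 Bond=117.3039
(3,3): Delta=1.0000 Bond=-142.9907
V0=59.5477

No-arbitrage ⇒ martingale measure with p* = (R−d)/(u−d) = 0.8269.
At expiry t=4: V(4,0)=126.0475, V(4,1)=103.3415, V(4,2)=62.4707, V(4,3)=11.0967, V(4,4)=143.5181
Node (3,0) S=43.6654: V=(p*·103.3415+(1−p*)·126.0475)/1.08=99.3254; Δ=(103.3415−126.0475)/(51.0885−28.3825)=-1.0000; B=V−Δ·S=142.9907
Node (3,1) S=78.5977: V=(p*·62.4707+(1−p*)·103.3415)/1.08=64.3931; Δ=(62.4707−103.3415)/(91.9593−51.0885)=-1.0000; B=V−Δ·S=142.9907
Node (3,2) S=141.4758: V=(p*·11.0967+(1−p*)·62.4707)/1.08=18.5077; Δ=(11.0967−62.4707)/(165.5267−91.9593)=-0.6983; B=V−Δ·S=117.3039
Node (3,3) S=254.6565: V=(p*·143.5181+(1−p*)·11.0967)/1.08=111.6657; Δ=(143.5181−11.0967)/(297.9481−165.5267)=1.0000; B=V−Δ·S=-142.9907
Node (2,0) S=67.1775: V=(p*·64.3931+(1−p*)·99.3254)/1.08=65.2213; Δ=(64.3931−99.3254)/(78.5977−43.6654)=-1.0000; B=V−Δ·S=132.3988
Node (2,1) S=120.9195: V=(p*·18.5077+(1−p*)·64.3931)/1.08=24.4902; Δ=(18.5077−64.3931)/(141.4758−78.5977)=-0.7298; B=V−Δ·S=112.7312
Node (2,2) S=217.6551: V=(p*·111.6657+(1−p*)·18.5077)/1.08=88.4650; Δ=(111.6657−18.5077)/(254.6565−141.4758)=0.8231; B=V−Δ·S=-90.6849
Node (1,0) S=103.3500: V=(p*·24.4902+(1−p*)·65.2213)/1.08=29.2035; Δ=(24.4902−65.2213)/(120.9195−67.1775)=-0.7579; B=V−Δ·S=107.5326
Node (1,1) S=186.0300: V=(p*·88.4650+(1−p*)·24.4902)/1.08=71.6597; Δ=(88.4650−24.4902)/(217.6551−120.9195)=0.6613; B=V−Δ·S=-51.3688
Node (0,0) S=159.0000: V=(p*·71.6597+(1−p*)·29.2035)/1.08=59.5477; Δ=(71.6597−29.2035)/(186.0300−103.3500)=0.5135; B=V−Δ·S=-22.0987
Check: Δ(0,0)·S0 + B(0,0) = 59.5477 = V0.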